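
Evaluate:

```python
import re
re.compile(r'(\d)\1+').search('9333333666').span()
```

`\1` is not a pattern — it's the concrete string captured by group 1, re-applied verbatim.
The match spans [1:7] → '333333'.

(1, 7)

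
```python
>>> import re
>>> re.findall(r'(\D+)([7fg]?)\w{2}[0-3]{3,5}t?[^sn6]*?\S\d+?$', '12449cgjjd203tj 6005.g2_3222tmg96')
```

This matches one or more of a non-digit (captured); then optionally one of [7fg] (captured); then exactly 2 of a word character, then 3 to 5 of a character in [0-3]; then optionally a literal 't'; then zero or more of any character except [sn6] (lazy), then a non-whitespace character, then one or more of a digit (lazy); then anchored at the end.
`findall` packs the 2 group values into a tuple for every match.

[('.g', '')]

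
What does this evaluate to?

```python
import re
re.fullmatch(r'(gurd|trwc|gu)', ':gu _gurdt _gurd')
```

None

`re.fullmatch` is like wrapping the pattern in `^…$` (in single-line mode).
Here there's no way to consume every character, so the call returns None.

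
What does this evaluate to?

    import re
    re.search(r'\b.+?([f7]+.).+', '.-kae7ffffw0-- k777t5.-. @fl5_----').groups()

Pattern: a word boundary (`\b`, zero-width); then one or more of any character (lazy); then one or more of one of [f7], then any character (captured); then one or more of any character.
Because the quantifier is non-greedy, it stops expanding at the earliest point where the rest of the pattern can succeed.
`re.search` tries every starting position until one works.
The match spans [2:34] → 'kae7ffffw0-- k777t5.-. @fl5_----'.
Captured: group 1 = '7ffffw'.

('7ffffw',)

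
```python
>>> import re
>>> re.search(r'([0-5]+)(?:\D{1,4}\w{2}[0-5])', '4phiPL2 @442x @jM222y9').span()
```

This matches one or more of a character in [0-5] (captured); then 1 to 4 of a non-digit, then exactly 2 of a word character, then a character in [0-5] (non-capturing group).
`re.search` scans for the first position where the pattern succeeds.
The match spans [0:7] → '4phiPL2'.
Captured: group 1 = '4'.

(0, 7)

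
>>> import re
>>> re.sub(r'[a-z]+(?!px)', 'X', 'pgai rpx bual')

'X X X'

`(?!…)`/`(?<!…)` only lets a position through if the neighbouring text does NOT match; no characters are consumed.
Every occurrence is swapped for 'X'.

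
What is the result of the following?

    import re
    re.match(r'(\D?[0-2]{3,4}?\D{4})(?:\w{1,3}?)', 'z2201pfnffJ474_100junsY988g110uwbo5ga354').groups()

The pattern matches optionally a non-digit, then 3 to 4 of a character in [0-2] (lazy), then exactly 4 of a non-digit (captured); then 1 to 3 of a word character (lazy) (non-capturing group).
`match` is anchored at position 0; if the pattern doesn't fit there, it returns None.
The match spans [0:10] → 'z2201pfnff'.
Captured: group 1 = 'z2201pfnf'.

('z2201pfnf',)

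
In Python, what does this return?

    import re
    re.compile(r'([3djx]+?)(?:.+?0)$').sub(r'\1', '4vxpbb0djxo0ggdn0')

Each match is replaced using the text its own group 1 captured.

'4vx'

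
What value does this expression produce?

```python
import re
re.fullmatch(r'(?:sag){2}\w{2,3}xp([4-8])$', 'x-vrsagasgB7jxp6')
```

None

`re.fullmatch` is like wrapping the pattern in `^…$` (in single-line mode).
Here there's no way to consume every character, so the call returns None.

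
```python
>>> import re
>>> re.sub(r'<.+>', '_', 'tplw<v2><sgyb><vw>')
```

'tplw_'

Matches: at [4:18] → '<v2><sgyb><vw>'.
Each match is replaced by '_'.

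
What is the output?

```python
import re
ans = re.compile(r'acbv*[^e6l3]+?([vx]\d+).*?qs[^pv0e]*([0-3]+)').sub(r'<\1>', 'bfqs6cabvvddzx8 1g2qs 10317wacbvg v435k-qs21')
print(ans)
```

This matches the literal 'acb', then zero or more of a literal 'v', then one or more of any character except [e6l3] (lazy); then one of [vx], then one or more of a digit (captured); then zero or more of any character (lazy), then the literal 'qs', then zero or more of any character except [pv0e]; then one or more of a character in [0-3] (captured).
Matches: at [28:44] → 'acbvg v435k-qs21'.
`\1` in the replacement pulls in group 1's text for each match.

bfqs6cabvvddzx8 1g2qs 10317w<v435>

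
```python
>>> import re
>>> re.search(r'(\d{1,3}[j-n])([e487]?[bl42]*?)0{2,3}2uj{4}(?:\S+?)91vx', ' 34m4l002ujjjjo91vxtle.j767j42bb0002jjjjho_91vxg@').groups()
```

('34m', '4l')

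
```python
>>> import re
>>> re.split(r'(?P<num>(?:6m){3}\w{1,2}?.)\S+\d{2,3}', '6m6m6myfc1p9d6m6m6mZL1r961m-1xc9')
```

Pattern: the literal '6m' repeated 3 times, then 1 to 2 of a word character (lazy), then any character (captured as 'num'); then one or more of a non-whitespace character, then 2 to 3 of a digit.
A non-greedy quantifier consumes as few characters as it can — just enough that the remainder of the pattern still matches from where it stops; whatever follows it matches normally.
Matches to split on: at [0:26] → '6m6m6myfc1p9d6m6m6mZL1r961'.
Because the pattern has a capturing group, `split` also inserts each captured text between the pieces.

['', '6m6m6myf', 'm-1xc9']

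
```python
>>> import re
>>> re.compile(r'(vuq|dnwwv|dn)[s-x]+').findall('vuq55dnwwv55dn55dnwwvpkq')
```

Matches: at [5:10] match 'dnwwv', group 1 = 'dn'; at [16:21] match 'dnwwv', group 1 = 'dn'.
Because there's exactly one group, `findall` drops the full match and keeps group 1 from each hit.

['dn', 'dn']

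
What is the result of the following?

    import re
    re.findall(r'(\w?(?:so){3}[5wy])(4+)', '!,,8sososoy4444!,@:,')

Pattern: optionally a word character, then the literal 'so' repeated 3 times, then one of [5wy] (captured); then one or more of a literal '4' (captured).
Walking the string: at [3:15] match '8sososoy4444', groups = ('8sososoy', '4444').
Multiple groups make `findall` return tuples — one 2-tuple for the one match.

[('8sososoy', '4444')]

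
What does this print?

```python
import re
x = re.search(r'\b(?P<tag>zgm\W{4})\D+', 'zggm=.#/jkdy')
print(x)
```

None

The pattern matches a word boundary (`\b`, zero-width); then the literal 'zgm', then exactly 4 of a non-word character (captured as 'tag'); then one or more of a non-digit.
`re.search` scans for the first position where the pattern succeeds.
Here nothing in the string fits, so the call returns None.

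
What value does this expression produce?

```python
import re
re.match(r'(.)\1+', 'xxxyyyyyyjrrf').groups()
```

The match spans [0:3] → 'xxx'.
Captured: group 1 = 'x'.

('x',)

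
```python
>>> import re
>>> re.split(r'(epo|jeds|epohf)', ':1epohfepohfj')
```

Branches in `(...|...)` are attempted left-to-right; the first branch that allows the whole pattern to succeed is taken.
Matches to split on: at [2:5] → 'epo'; at [7:10] → 'epo'.
Because the pattern has a capturing group, `split` also inserts each captured text between the pieces.

[':1', 'epo', 'hf', 'epo', 'hfj']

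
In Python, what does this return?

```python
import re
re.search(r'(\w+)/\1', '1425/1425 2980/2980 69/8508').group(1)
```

'1425'

`\1` has to match the exact text group 1 already captured.
`search` walks the string left to right and returns the first match it finds.
The match spans [0:9] → '1425/1425'.
Captured: group 1 = '1425'.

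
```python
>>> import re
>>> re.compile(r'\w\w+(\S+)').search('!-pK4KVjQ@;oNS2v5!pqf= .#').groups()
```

The match spans [2:22] → 'pK4KVjQ@;oNS2v5!pqf='.
Captured: group 1 = '@;oNS2v5!pqf='.

('@;oNS2v5!pqf=',)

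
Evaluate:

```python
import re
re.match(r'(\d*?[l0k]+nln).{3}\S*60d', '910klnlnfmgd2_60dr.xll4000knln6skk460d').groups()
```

The match spans [0:38] → '910klnlnfmgd2_60dr.xll4000knln6skk460d'.
Captured: group 1 = '910klnln'.

('910klnln',)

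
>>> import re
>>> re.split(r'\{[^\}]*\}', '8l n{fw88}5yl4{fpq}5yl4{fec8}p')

['8l n', '5yl4', '5yl4', 'p']

Each match becomes a cut point; 4 segments remain.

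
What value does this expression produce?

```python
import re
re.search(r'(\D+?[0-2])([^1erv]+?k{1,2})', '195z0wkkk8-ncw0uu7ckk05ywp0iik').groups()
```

('z0', 'wkk')

The match spans [3:8] → 'z0wkk'.
Captured: group 1 = 'z0', group 2 = 'wkk'.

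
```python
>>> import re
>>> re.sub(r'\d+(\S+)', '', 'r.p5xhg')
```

This matches one or more of a digit; then one or more of a non-whitespace character (captured).
`sub` substitutes '' at each match site.

'r.p'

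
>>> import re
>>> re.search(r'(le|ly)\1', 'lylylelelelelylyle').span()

(0, 4)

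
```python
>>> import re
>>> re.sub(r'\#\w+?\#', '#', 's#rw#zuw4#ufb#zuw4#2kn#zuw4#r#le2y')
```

Every occurrence is swapped for '#'.

's#zuw4#zuw4#zuw4#le2y'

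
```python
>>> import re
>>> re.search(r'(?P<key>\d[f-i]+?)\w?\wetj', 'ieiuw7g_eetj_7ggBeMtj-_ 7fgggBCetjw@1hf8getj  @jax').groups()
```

The match spans [5:12] → '7g_eetj'.
Captured: group 1 = '7g'.

('7g',)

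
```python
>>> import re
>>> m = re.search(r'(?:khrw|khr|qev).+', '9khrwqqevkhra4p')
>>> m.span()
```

(1, 15)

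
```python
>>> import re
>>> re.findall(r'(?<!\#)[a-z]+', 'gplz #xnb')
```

`(?!…)`/`(?<!…)` only lets a position through if the neighbouring text does NOT match; no characters are consumed.
Scanning left to right: at [0:4] → 'gplz'; at [7:9] → 'nb'.
`findall` yields the raw match text (2 of them) because the pattern has no groups.

['gplz', 'nb']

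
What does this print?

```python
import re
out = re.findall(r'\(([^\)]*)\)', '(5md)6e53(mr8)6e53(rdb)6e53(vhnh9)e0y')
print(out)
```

Matches: at [0:5] match '(5md)', group 1 = '5md'; at [9:14] match '(mr8)', group 1 = 'mr8'; at [18:23] match '(rdb)', group 1 = 'rdb'; at [27:34] match '(vhnh9)', group 1 = 'vhnh9'.
With a single group, `findall` returns only what that group captured — 4 items.

['5md', 'mr8', 'rdb', 'vhnh9']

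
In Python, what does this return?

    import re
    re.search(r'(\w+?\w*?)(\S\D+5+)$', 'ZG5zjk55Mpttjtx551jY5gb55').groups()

('ZG5zjk55Mpttjtx551jY', '5gb55')

The match spans [0:25] → 'ZG5zjk55Mpttjtx551jY5gb55'.
Captured: group 1 = 'ZG5zjk55Mpttjtx551jY', group 2 = '5gb55'.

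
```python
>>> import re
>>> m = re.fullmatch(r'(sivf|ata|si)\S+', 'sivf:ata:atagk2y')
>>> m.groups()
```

('sivf',)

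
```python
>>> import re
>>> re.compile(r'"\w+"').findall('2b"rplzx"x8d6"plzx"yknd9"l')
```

Matches: at [2:9] → '"rplzx"'; at [13:19] → '"plzx"'.
No capturing groups, so `findall` returns the 2 full match strings.

['"rplzx"', '"plzx"']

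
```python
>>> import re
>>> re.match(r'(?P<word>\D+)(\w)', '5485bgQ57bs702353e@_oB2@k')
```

None

Pattern: one or more of a non-digit (captured as 'word'); then a word character (captured).
`re.match` won't scan ahead — the pattern has to work from the very first character.
Here the pattern fails at index 0, so the call returns None.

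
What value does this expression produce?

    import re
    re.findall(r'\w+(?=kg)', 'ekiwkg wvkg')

The `(?=…)`/`(?<=…)` assertion just peeks at neighbouring text; it doesn't advance the match position.
`findall` yields the raw match text (2 of them) because the pattern has no groups.

['ekiw', 'wv']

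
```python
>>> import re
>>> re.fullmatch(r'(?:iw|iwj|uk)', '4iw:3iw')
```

`fullmatch` succeeds only if the pattern covers the string from start to end.
Here there's no way to consume every character, so the call returns None.

None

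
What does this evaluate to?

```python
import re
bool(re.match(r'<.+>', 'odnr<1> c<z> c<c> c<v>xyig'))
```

False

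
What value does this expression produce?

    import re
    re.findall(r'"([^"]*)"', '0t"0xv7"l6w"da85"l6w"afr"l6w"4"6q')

Matches: at [2:8] match '"0xv7"', group 1 = '0xv7'; at [11:17] match '"da85"', group 1 = 'da85'; at [20:25] match '"afr"', group 1 = 'afr'; at [28:31] match '"4"', group 1 = '4'.
`findall` collects group 1 from each match (4 total).

['0xv7', 'da85', 'afr', '4']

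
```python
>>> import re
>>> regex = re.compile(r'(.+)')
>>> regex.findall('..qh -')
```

['..qh -']

The pattern matches one or more of any character (captured).
Matches: at [0:6] match '..qh -', group 1 = '..qh -'.
With a single group, `findall` returns only what that group captured — 1 item.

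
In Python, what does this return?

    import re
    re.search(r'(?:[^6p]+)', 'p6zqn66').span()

(2, 5)

This matches one or more of any character except [6p] (non-capturing group).
`re.search` tries every starting position until one works.
The match spans [2:5] → 'zqn'.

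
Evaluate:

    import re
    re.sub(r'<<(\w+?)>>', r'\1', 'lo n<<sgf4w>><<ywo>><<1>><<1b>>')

'lo nsgf4wywo11b'

Matches: at [4:13] → '<<sgf4w>>'; at [13:20] → '<<ywo>>'; at [20:25] → '<<1>>'; at [25:31] → '<<1b>>'.
`\1` in the replacement pulls in group 1's text for each match.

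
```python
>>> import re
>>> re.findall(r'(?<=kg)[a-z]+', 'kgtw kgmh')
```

The `(?=…)`/`(?<=…)` assertion just peeks at neighbouring text; it doesn't advance the match position.
Matches: at [2:4] → 'tw'; at [7:9] → 'mh'.
With no groups in the pattern, `findall` gives back each whole match — 2 here.

['tw', 'mh']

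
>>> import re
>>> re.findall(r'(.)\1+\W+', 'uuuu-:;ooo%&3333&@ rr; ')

['u', 'o', '3', 'r']

`\1` is not a pattern — it's the concrete string captured by group 1, re-applied verbatim.
Matches: at [0:7] match 'uuuu-:;', group 1 = 'u'; at [7:12] match 'ooo%&', group 1 = 'o'; at [12:19] match '3333&@ ', group 1 = '3'; at [19:23] match 'rr; ', group 1 = 'r'.
`findall` collects group 1 from each match (4 total).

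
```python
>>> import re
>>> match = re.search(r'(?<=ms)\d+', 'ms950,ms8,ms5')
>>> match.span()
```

(2, 5)

The lookaround is zero-width — it requires the adjacent text to match without consuming it, so the asserted text isn't part of the match.
The match spans [2:5] → '950'.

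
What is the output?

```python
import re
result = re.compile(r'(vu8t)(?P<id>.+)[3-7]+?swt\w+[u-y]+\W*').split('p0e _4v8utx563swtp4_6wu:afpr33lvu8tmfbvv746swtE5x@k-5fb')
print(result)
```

This matches a literal 'v', then the literal 'u8t' (captured); then one or more of any character (captured as 'id'); then one or more of a character in [3-7] (lazy), then the literal 'swt'; then one or more of a word character, then one or more of a character in [u-y], then zero or more of a non-word character.
With a capturing group present, the delimiter's captured portion is kept in the result list.

['p0e _4v8utx563swtp4_6wu:afpr33l', 'vu8t', 'mfbvv74', 'k-5fb']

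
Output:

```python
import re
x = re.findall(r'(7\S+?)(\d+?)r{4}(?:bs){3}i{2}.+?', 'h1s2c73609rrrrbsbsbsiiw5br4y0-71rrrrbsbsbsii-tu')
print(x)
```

Pattern: the literal '7', then one or more of a non-whitespace character (lazy) (captured); then one or more of a digit (lazy) (captured); then exactly 4 of the literal 'r', then the literal 'bs' repeated 3 times, then exactly 2 of a literal 'i'; then one or more of any character (lazy).
The `?` after the quantifier makes it lazy — it takes as little as possible before letting the rest of the pattern try.
Scanning left to right: at [5:23] match '73609rrrrbsbsbsiiw', groups = ('73', '609').
With 2 capturing groups, `findall` returns a 2-tuple per match.

[('73', '609')]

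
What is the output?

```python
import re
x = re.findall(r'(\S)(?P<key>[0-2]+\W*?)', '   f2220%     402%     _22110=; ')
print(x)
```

[('f', '2220'), ('4', '02'), ('_', '22110')]

The pattern matches a non-whitespace character (captured); then one or more of a character in [0-2], then zero or more of a non-word character (lazy) (captured as 'key').
Lazy quantifiers expand one character at a time until the remainder of the pattern can match.
Walking the string: at [3:8] match 'f2220', groups = ('f', '2220'); at [14:17] match '402', groups = ('4', '02'); at [23:29] match '_22110', groups = ('_', '22110').
With 2 capturing groups, `findall` returns a 2-tuple per match.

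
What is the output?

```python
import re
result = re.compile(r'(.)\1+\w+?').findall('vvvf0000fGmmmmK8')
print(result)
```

The backreference `\1` re-matches whatever the first group consumed, character for character.
With a single group, `findall` returns only what that group captured — 3 items.

['v', '0', 'm']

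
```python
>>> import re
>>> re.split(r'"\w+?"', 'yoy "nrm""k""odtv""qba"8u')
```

Matches to split on: at [4:9] → '"nrm"'; at [9:12] → '"k"'; at [12:18] → '"odtv"'; at [18:23] → '"qba"'.
`split` removes every match and returns the 5 fragments in between.

['yoy ', '', '', '', '8u']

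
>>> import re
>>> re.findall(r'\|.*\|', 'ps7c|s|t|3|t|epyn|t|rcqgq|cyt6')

Walking the string: at [4:26] → '|s|t|3|t|epyn|t|rcqgq|'.
With no groups in the pattern, `findall` gives back each whole match — 1 here.

['|s|t|3|t|epyn|t|rcqgq|']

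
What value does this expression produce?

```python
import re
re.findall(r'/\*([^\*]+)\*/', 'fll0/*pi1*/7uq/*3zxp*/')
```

Matches: at [4:11] match '/*pi1*/', group 1 = 'pi1'; at [14:22] match '/*3zxp*/', group 1 = '3zxp'.
One capturing group, so `findall` returns just the captured substring from each match — 2 in all.

['pi1', '3zxp']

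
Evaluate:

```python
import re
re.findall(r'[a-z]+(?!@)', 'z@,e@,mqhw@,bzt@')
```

['mqh', 'bz']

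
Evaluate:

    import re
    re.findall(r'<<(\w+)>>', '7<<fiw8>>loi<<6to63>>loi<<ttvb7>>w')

['fiw8', '6to63', 'ttvb7']

Matches: at [1:9] match '<<fiw8>>', group 1 = 'fiw8'; at [12:21] match '<<6to63>>', group 1 = '6to63'; at [24:33] match '<<ttvb7>>', group 1 = 'ttvb7'.
`findall` collects group 1 from each match (3 total).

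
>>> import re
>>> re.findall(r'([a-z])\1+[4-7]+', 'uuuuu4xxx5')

After group 1 captures some text, `\1` only succeeds where that same text appears again.
Walking the string: at [0:6] match 'uuuuu4', group 1 = 'u'; at [6:10] match 'xxx5', group 1 = 'x'.
With a single group, `findall` returns only what that group captured — 2 items.

['u', 'x']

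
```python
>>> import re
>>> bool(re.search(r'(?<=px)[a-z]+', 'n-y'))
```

The lookaround is zero-width — it requires the adjacent text to match without consuming it, so the asserted text isn't part of the match.
`search` walks the string left to right and returns the first match it finds.
Here nothing in the string fits, so the call returns None, and `bool(None)` is False.

False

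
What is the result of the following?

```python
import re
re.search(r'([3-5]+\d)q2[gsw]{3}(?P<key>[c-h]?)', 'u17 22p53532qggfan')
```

Pattern: one or more of a character in [3-5], then a digit (captured); then the literal 'q2', then exactly 3 of one of [gsw]; then optionally a character in [c-h] (captured as 'key').
`search` walks the string left to right and returns the first match it finds.
Here the pattern never matches, so the call returns None.

None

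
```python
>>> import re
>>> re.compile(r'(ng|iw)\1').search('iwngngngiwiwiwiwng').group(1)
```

'ng'

The match spans [2:6] → 'ngng'.
Captured: group 1 = 'ng'.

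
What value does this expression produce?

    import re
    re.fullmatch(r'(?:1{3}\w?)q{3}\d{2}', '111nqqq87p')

None

This matches exactly 3 of a literal '1', then optionally a word character (non-capturing group); then exactly 3 of a literal 'q', then exactly 2 of a digit.
`re.fullmatch` requires the pattern to consume the entire string.
Here there's no way to consume every character, so the call returns None.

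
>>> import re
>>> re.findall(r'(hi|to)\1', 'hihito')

`\1` is not a pattern — it's the concrete string captured by group 1, re-applied verbatim.
Matches: at [0:4] match 'hihi', group 1 = 'hi'.
`findall` collects group 1 from the one match (1 total).

['hi']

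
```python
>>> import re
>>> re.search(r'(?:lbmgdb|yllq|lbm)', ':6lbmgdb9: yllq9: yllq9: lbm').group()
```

Alternation isn't longest-match — the leftmost alternative that fits at this position is chosen.
`re.search` scans for the first position where the pattern succeeds.
The match spans [2:8] → 'lbmgdb'.

'lbmgdb'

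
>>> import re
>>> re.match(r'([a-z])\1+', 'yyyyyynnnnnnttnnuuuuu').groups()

('y',)

`\1` has to match the exact text group 1 already captured.
`re.match` won't scan ahead — the pattern has to work from the very first character.
The match spans [0:6] → 'yyyyyy'.
Captured: group 1 = 'y'.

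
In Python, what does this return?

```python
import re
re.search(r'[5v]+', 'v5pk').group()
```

This matches one or more of one of [5v].
`search` walks the string left to right and returns the first match it finds.
The match spans [0:2] → 'v5'.

'v5'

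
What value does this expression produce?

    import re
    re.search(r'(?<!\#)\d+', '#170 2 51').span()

A negative assertion filters positions out without eating any characters.
The match spans [2:4] → '70'.

(2, 4)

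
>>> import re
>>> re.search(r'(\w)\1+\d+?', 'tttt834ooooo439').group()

`\1` has to match the exact text group 1 already captured.
`re.search` scans for the first position where the pattern succeeds.
The match spans [0:5] → 'tttt8'.
Captured: group 1 = 't'.

'tttt8'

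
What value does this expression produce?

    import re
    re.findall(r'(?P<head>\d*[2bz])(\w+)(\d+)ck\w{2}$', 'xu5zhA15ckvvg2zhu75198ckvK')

[('5z', 'hA15ckvvg2zhu7519', '8')]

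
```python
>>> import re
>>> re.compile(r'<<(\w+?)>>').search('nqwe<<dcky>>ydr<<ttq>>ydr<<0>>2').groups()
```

`search` walks the string left to right and returns the first match it finds.
The match spans [4:12] → '<<dcky>>'.
Captured: group 1 = 'dcky'.

('dcky',)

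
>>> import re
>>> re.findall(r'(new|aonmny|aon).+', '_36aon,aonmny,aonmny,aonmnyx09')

['aon']

Scanning left to right: at [3:30] match 'aon,aonmny,aonmny,aonmnyx09', group 1 = 'aon'.
Because there's exactly one group, `findall` drops the full match and keeps group 1 from the one hit.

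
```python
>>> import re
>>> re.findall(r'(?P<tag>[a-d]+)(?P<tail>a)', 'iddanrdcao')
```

[('dd', 'a'), ('dc', 'a')]

`findall` packs the 2 group values into a tuple for every match.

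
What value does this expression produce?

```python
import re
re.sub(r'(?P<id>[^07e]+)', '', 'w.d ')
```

''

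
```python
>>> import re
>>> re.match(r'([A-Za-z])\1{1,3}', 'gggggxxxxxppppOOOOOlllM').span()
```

`\1` has to match the exact text group 1 already captured.
`match` is anchored at position 0; if the pattern doesn't fit there, it returns None.
The match spans [0:4] → 'gggg'.
Captured: group 1 = 'g'.

(0, 4)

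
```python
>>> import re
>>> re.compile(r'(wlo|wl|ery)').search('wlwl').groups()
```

The match spans [0:2] → 'wl'.
Captured: group 1 = 'wl'.

('wl',)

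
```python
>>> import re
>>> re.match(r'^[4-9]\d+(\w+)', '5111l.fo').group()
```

'5111l'

Pattern: anchored at the start of the string; then a character in [4-9], then one or more of a digit; then one or more of a word character (captured).
With `match`, the pattern is implicitly anchored at the beginning.
The match spans [0:5] → '5111l'.
Captured: group 1 = 'l'.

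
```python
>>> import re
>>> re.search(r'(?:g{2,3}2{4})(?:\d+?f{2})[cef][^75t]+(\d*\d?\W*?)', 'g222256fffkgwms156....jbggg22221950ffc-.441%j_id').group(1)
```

''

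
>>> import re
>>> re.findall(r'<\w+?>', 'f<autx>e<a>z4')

['<autx>', '<a>']

Scanning left to right: at [1:7] → '<autx>'; at [8:11] → '<a>'.
`findall` yields the raw match text (2 of them) because the pattern has no groups.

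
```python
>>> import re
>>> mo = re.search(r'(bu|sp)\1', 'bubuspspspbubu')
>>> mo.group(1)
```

The match spans [0:4] → 'bubu'.
Captured: group 1 = 'bu'.

'bu'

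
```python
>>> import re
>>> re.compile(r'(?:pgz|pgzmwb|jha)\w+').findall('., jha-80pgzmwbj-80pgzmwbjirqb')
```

['pgzmwbj', 'pgzmwbjirqb']

Matches: at [9:16] → 'pgzmwbj'; at [19:30] → 'pgzmwbjirqb'.
No capturing groups, so `findall` returns the 2 full match strings.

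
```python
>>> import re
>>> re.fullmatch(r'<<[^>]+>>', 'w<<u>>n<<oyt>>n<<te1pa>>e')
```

None

`fullmatch` succeeds only if the pattern covers the string from start to end.
Here there's no way to consume every character, so the call returns None.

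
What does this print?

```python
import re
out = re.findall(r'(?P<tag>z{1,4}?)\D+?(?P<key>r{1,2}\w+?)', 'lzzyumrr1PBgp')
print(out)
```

[('z', 'rr1')]

This matches 1 to 4 of a literal 'z' (lazy) (captured as 'tag'); then one or more of a non-digit (lazy); then 1 to 2 of a literal 'r', then one or more of a word character (lazy) (captured as 'key').
A non-greedy quantifier consumes as few characters as it can — just enough that the remainder of the pattern still matches from where it stops; whatever follows it matches normally.
Scanning left to right: at [1:9] match 'zzyumrr1', groups = ('z', 'rr1').
`findall` packs the 2 group values into a tuple for every match.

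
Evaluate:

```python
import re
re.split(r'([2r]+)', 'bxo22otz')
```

['bxo', '22', 'otz']

The pattern matches one or more of one of [2r] (captured).
Matches to split on: at [3:5] → '22'.
Because the pattern has a capturing group, `split` also inserts each captured text between the pieces.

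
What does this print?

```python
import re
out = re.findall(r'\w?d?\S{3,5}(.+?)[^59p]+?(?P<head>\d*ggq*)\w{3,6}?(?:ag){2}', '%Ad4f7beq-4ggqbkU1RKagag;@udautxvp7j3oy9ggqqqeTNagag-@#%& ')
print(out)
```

[('7', '4ggq'), ('utxvp', '9ggqqq')]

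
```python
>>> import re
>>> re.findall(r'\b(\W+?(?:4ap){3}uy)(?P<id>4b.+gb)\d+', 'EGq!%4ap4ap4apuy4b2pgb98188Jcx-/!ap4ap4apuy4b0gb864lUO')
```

[('!%4ap4ap4apuy', '4b2pgb98188Jcx-/!ap4ap4apuy4b0gb')]

With 2 capturing groups, `findall` returns a 2-tuple per match.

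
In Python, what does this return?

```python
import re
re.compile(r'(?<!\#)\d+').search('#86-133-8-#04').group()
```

`(?!…)`/`(?<!…)` only lets a position through if the neighbouring text does NOT match; no characters are consumed.
`re.search` tries every starting position until one works.
The match spans [2:3] → '6'.

'6'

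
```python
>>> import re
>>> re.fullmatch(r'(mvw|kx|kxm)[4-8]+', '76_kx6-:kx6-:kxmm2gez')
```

`re.fullmatch` is like wrapping the pattern in `^…$` (in single-line mode).
Here there's no way to consume every character, so the call returns None.

None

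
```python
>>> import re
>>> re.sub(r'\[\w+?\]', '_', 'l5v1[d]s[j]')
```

'l5v1_s_'

Every occurrence is swapped for '_'.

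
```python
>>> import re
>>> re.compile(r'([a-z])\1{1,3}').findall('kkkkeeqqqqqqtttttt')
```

A backreference is literal: `\1` must see the identical characters the first group matched.
Matches: at [0:4] match 'kkkk', group 1 = 'k'; at [4:6] match 'ee', group 1 = 'e'; at [6:10] match 'qqqq', group 1 = 'q'; at [10:12] match 'qq', group 1 = 'q'; at [12:16] match 'tttt', group 1 = 't'; ….
`findall` collects group 1 from each match (6 total).

['k', 'e', 'q', 'q', 't', 't']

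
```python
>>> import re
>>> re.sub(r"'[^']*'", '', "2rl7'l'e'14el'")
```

Matches: at [4:7] → "'l'"; at [8:14] → "'14el'".
`sub` substitutes '' at each match site.

'2rl7e'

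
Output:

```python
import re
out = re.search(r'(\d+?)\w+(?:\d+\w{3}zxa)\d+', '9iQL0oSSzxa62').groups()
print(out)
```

The pattern matches one or more of a digit (lazy) (captured); then one or more of a word character; then one or more of a digit, then exactly 3 of a word character, then the literal 'zxa' (non-capturing group); then one or more of a digit.
`re.search` scans for the first position where the pattern succeeds.
The match spans [0:13] → '9iQL0oSSzxa62'.
Captured: group 1 = '9'.

('9',)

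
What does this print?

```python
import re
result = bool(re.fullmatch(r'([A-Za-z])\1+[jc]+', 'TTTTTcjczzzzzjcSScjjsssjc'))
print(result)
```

`\1` is not a pattern — it's the concrete string captured by group 1, re-applied verbatim.
For `fullmatch`, every character of the input must be accounted for by the pattern.
Here there's no way to consume every character, so the call returns None, and `bool(None)` is False.

False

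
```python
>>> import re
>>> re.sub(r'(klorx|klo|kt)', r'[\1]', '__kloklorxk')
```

'__[klo][klorx]k'

Branches in `(...|...)` are attempted left-to-right; the first branch that allows the whole pattern to succeed is taken.
Each match is replaced using the text its own group 1 captured.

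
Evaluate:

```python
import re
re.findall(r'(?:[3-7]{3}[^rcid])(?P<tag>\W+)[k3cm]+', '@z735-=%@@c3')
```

['=%@@']

This matches exactly 3 of a character in [3-7], then any character except [rcid] (non-capturing group); then one or more of a non-word character (captured as 'tag'); then one or more of one of [k3cm].
Walking the string: at [2:12] match '735-=%@@c3', group 1 = '=%@@'.
With a single group, `findall` returns only what that group captured — 1 item.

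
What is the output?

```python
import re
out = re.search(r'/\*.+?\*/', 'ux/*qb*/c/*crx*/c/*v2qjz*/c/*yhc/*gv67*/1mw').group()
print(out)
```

/*qb*/

A `+?`/`*?`/`{m,n}?` starts at its minimum and grows only as far as needed for what follows to match.
The match spans [2:8] → '/*qb*/'.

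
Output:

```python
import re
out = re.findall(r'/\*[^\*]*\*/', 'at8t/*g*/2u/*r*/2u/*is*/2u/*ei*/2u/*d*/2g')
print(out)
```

With no groups in the pattern, `findall` gives back each whole match — 5 here.

['/*g*/', '/*r*/', '/*is*/', '/*ei*/', '/*d*/']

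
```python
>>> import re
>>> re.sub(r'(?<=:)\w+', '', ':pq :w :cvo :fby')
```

Because the assertion is zero-width, the text it checks is not consumed and won't appear in the result.
Each match is replaced by ''.

': : : :'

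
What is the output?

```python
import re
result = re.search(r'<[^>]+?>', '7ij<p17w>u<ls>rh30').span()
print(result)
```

`re.search` scans for the first position where the pattern succeeds.
The match spans [3:9] → '<p17w>'.

(3, 9)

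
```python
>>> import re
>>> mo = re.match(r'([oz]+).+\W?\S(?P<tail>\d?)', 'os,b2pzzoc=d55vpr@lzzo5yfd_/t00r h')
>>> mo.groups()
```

('o', '')

The match spans [0:34] → 'os,b2pzzoc=d55vpr@lzzo5yfd_/t00r h'.
Captured: group 1 = 'o', group 2 = ''.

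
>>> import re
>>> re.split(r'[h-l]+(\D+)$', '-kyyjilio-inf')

['-', 'yyjilio-inf', '']

This matches one or more of a character in [h-l]; then one or more of a non-digit (captured); then anchored at the end.
Matches to split on: at [1:13] → 'kyyjilio-inf'.
The group in the pattern means `split` returns the separators' captures alongside the pieces.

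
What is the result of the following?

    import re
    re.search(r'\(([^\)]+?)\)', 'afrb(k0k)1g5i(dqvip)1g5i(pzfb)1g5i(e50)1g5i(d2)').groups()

`re.search` scans for the first position where the pattern succeeds.
The match spans [4:9] → '(k0k)'.
Captured: group 1 = 'k0k'.

('k0k',)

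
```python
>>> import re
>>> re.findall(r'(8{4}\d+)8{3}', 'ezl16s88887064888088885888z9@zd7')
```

This matches exactly 4 of a literal '8', then one or more of a digit (captured); then exactly 3 of a literal '8'.
Walking the string: at [6:26] match '88887064888088885888', group 1 = '88887064888088885'.
One capturing group, so `findall` returns just the captured substring from the one match — 1 in all.

['88887064888088885']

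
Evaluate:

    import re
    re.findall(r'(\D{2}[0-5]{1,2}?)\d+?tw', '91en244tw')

['en2']

The pattern matches exactly 2 of a non-digit, then 1 to 2 of a character in [0-5] (lazy) (captured); then one or more of a digit (lazy), then the literal 'tw'.
Scanning left to right: at [2:9] match 'en244tw', group 1 = 'en2'.
`findall` collects group 1 from the one match (1 total).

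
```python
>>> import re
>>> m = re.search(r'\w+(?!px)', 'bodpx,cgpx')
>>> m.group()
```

The negative lookaround is zero-width — it rules out positions where the adjacent text would match, without consuming anything.
The match spans [0:5] → 'bodpx'.

'bodpx'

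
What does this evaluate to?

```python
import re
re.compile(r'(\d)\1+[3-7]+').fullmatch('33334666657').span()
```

(0, 11)

For `fullmatch`, every character of the input must be accounted for by the pattern.
The match spans [0:11] → '33334666657'.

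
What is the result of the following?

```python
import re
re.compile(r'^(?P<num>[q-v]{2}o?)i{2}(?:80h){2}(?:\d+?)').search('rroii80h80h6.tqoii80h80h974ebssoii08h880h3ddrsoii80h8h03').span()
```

(0, 12)

Pattern: anchored at the start of the string; then exactly 2 of a character in [q-v], then optionally the literal 'o' (captured as 'num'); then exactly 2 of a literal 'i', then the literal '80h' repeated 2 times; then one or more of a digit (lazy) (non-capturing group).
`re.search` tries every starting position until one works.
The match spans [0:12] → 'rroii80h80h6'.
Captured: group 1 = 'rro'.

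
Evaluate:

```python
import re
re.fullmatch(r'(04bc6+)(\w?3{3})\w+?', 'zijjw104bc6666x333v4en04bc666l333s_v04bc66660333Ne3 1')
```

None

`fullmatch` succeeds only if the pattern covers the string from start to end.
Here the pattern can't cover the whole string, so the call returns None.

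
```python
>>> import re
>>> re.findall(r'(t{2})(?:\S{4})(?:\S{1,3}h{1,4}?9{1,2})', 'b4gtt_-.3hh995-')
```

This matches exactly 2 of a literal 't' (captured); then exactly 4 of a non-whitespace character (non-capturing group); then 1 to 3 of a non-whitespace character, then 1 to 4 of a literal 'h' (lazy), then 1 to 2 of the literal '9' (non-capturing group).
Matches: at [3:13] match 'tt_-.3hh99', group 1 = 'tt'.
Because there's exactly one group, `findall` drops the full match and keeps group 1 from the one hit.

['tt']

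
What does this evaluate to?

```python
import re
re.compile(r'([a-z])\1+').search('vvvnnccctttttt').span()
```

(0, 3)

`\1` is not a pattern — it's the concrete string captured by group 1, re-applied verbatim.
`re.search` tries every starting position until one works.
The match spans [0:3] → 'vvv'.
Captured: group 1 = 'v'.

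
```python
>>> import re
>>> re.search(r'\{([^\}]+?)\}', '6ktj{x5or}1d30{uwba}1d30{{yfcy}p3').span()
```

(4, 10)

`re.search` scans for the first position where the pattern succeeds.
The match spans [4:10] → '{x5or}'.
Captured: group 1 = 'x5or'.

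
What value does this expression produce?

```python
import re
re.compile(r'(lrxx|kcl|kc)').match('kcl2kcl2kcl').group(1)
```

'kcl'

The match spans [0:3] → 'kcl'.
Captured: group 1 = 'kcl'.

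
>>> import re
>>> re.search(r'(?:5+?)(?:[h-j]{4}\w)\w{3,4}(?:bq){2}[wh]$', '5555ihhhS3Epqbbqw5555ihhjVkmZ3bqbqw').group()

'5555ihhjVkmZ3bqbqw'

The pattern matches one or more of a literal '5' (lazy) (non-capturing group); then exactly 4 of a character in [h-j], then a word character (non-capturing group); then 3 to 4 of a word character, then the literal 'bq' repeated 2 times, then one of [wh]; then anchored at the end.
The match spans [17:35] → '5555ihhjVkmZ3bqbqw'.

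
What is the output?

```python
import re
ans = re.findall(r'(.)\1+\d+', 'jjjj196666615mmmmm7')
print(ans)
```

`\1` has to match the exact text group 1 already captured.
Walking the string: at [0:13] match 'jjjj196666615', group 1 = 'j'; at [13:19] match 'mmmmm7', group 1 = 'm'.
`findall` collects group 1 from each match (2 total).

['j', 'm']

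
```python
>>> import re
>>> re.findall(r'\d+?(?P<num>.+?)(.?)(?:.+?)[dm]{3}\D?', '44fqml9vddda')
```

This matches one or more of a digit (lazy); then one or more of any character (lazy) (captured as 'num'); then optionally any character (captured); then one or more of any character (lazy) (non-capturing group); then exactly 3 of one of [dm], then optionally a non-digit.
Walking the string: at [0:12] match '44fqml9vddda', groups = ('4', 'f').
Multiple groups make `findall` return tuples — one 2-tuple for the one match.

[('4', 'f')]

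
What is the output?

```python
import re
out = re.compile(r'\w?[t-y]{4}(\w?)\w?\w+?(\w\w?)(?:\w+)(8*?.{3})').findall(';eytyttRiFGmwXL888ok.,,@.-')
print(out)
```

With the lazy modifier that quantifier settles for the fewest repetitions that let the rest of the pattern succeed (the atoms after it are unaffected and can still be greedy).
Multiple groups make `findall` return tuples — one 3-tuple for the one match.

[('t', 'FG', '.,,')]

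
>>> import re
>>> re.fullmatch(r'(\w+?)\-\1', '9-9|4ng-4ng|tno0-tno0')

The backreference `\1` re-matches whatever the first group consumed, character for character.
`re.fullmatch` is like wrapping the pattern in `^…$` (in single-line mode).
Here the string isn't matched end-to-end, so the call returns None.

None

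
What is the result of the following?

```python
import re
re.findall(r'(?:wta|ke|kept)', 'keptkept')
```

`|` is ordered: at each position the engine commits to the first alternative that works.
Matches: at [0:2] → 'ke'; at [4:6] → 'ke'.
`findall` yields the raw match text (2 of them) because the pattern has no groups.

['ke', 'ke']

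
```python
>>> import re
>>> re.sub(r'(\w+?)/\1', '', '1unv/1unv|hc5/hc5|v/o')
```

'||v/o'

The backreference `\1` re-matches whatever the first group consumed, character for character.
Matches: at [0:9] → '1unv/1unv'; at [10:17] → 'hc5/hc5'.
Each match is replaced by ''.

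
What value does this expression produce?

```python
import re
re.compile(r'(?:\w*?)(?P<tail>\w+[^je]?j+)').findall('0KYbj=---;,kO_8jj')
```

['0KYbj', 'kO_8jj']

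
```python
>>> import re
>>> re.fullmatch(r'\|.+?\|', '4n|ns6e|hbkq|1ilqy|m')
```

None

`re.fullmatch` requires the pattern to consume the entire string.
Here the string isn't matched end-to-end, so the call returns None.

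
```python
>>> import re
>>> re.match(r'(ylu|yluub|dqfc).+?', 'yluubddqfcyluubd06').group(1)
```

The match spans [0:4] → 'yluu'.
Captured: group 1 = 'ylu'.

'ylu'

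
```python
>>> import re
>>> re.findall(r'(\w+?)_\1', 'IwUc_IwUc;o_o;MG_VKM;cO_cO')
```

A backreference is literal: `\1` must see the identical characters the first group matched.
Matches: at [0:9] match 'IwUc_IwUc', group 1 = 'IwUc'; at [10:13] match 'o_o', group 1 = 'o'; at [21:26] match 'cO_cO', group 1 = 'cO'.
With a single group, `findall` returns only what that group captured — 3 items.

['IwUc', 'o', 'cO']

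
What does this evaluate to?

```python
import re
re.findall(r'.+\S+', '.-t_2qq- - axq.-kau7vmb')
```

This matches one or more of any character; then one or more of a non-whitespace character.
Scanning left to right: at [0:23] → '.-t_2qq- - axq.-kau7vmb'.
With no groups in the pattern, `findall` gives back each whole match — 1 here.

['.-t_2qq- - axq.-kau7vmb']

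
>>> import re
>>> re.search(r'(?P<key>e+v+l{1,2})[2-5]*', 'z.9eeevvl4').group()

'eeevvl4'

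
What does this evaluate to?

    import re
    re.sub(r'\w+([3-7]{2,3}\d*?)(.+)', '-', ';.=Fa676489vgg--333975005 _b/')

';.=-'

The pattern matches one or more of a word character; then 2 to 3 of a character in [3-7], then zero or more of a digit (lazy) (captured); then one or more of any character (captured).
Matches: at [3:29] → 'Fa676489vgg--333975005 _b/'.
Each match is replaced by '-'.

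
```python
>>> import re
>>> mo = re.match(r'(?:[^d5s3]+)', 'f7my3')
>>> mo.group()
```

'f7my'

`match` is anchored at position 0; if the pattern doesn't fit there, it returns None.
The match spans [0:4] → 'f7my'.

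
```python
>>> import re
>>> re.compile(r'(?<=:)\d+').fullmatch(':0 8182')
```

`fullmatch` succeeds only if the pattern covers the string from start to end.
Here there's no way to consume every character, so the call returns None.

None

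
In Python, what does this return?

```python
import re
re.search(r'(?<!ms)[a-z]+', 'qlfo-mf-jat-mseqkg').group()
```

'qlfo'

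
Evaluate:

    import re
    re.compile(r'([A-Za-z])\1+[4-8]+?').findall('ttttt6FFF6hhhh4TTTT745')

The backreference `\1` re-matches whatever the first group consumed, character for character.
Walking the string: at [0:6] match 'ttttt6', group 1 = 't'; at [6:10] match 'FFF6', group 1 = 'F'; at [10:15] match 'hhhh4', group 1 = 'h'; at [15:20] match 'TTTT7', group 1 = 'T'.
Because there's exactly one group, `findall` drops the full match and keeps group 1 from each hit.

['t', 'F', 'h', 'T']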